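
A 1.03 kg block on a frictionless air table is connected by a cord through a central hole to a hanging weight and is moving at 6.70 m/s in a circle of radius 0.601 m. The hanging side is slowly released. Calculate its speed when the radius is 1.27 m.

The only horizontal force on the mass is along the cord (radial), so it exerts no torque about the hole and angular momentum m v r is conserved.
v₂ = v₁ r₁ / r₂ = (6.70)(0.601) / (1.27) = 3.171 m/s.

v₂ ≈ 3.17 m/s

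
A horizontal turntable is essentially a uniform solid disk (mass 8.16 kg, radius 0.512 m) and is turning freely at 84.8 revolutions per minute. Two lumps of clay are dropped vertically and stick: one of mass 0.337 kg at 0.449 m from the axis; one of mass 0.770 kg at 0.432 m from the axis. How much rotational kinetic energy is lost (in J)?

energy lost ≈ 6.97 J

No external torque acts about the axis; L_before = L_after.
I_p = ½(8.16)(0.512)² = 1.070 kg·m².
Added inertia Σmr² = (0.337)(0.449)² + (0.770)(0.432)² = 0.2116 kg·m²; I_f = 1.070 + 0.2116 = 1.281 kg·m².
ω_f = I_p ω_i / I_f = (1.070)(84.8) / 1.281 = 70.79 rpm.
KE_i = ½(1.070)(8.880 rad/s)² = 42.17 J; KE_f = ½(1.281)(7.413)² = 35.21 J.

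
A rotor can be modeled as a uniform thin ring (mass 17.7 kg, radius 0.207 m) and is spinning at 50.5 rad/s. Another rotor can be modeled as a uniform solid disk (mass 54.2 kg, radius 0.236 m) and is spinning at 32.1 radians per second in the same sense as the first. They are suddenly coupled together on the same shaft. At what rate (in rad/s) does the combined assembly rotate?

|ω_f| ≈ 38.3 rad/s

The coupling torques are internal; angular momentum about the shared axis is conserved.
Moments of inertia: I_A = (17.7)(0.207)² = 0.7584 kg·m²; I_B = ½(54.2)(0.236)² = 1.509 kg·m².
Taking A's sense as positive: L = (0.7584)(50.5) + (1.509)(32.1) = 86.75 kg·m²·rad/s.
Combined I = 0.7584 + 1.509 = 2.268 kg·m².
ω_f = L / I = 86.75 / 2.268 = 38.25 rad/s.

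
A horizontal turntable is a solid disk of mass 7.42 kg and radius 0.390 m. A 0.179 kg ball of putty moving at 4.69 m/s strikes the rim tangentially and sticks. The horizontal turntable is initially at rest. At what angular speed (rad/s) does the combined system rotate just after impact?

About the axle the impulsive forces during the collision are internal, so angular momentum about that axis is conserved.
I_p = ½(7.42)(0.390)² = 0.5643 kg·m². Taking the sense of the ball of putty's angular momentum as positive, L_{ball} = m v R = (0.179)(4.69)(0.390) = 0.3274 kg·m²/s.
L_i = 0 + 0.3274 = 0.3274 kg·m²/s.
After sticking, I_f = I_p + m R² = 0.5643 + (0.179)(0.390)² = 0.5915 kg·m².
ω_f = L_i / I_f = 0.3274 / 0.5915 = 0.5535 rad/s.

|ω_f| ≈ 0.554 rad/s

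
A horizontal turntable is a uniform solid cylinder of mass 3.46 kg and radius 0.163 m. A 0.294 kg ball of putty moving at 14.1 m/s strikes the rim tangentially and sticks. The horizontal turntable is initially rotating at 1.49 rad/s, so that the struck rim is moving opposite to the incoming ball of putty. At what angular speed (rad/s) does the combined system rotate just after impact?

|ω_f| ≈ 11.3 rad/s

About the axle the impulsive forces during the collision are internal, so angular momentum about that axis is conserved.
I_p = ½(3.46)(0.163)² = 0.04596 kg·m². Taking the sense of the ball of putty's angular momentum as positive, L_{ball} = m v R = (0.294)(14.1)(0.163) = 0.6757 kg·m²/s.
L_i = −I_p ω_p + m v R = −(0.04596)(1.49) + 0.6757 = 0.6072 kg·m²/s.
After sticking, I_f = I_p + m R² = 0.04596 + (0.294)(0.163)² = 0.05378 kg·m².
ω_f = L_i / I_f = 0.6072 / 0.05378 = 11.29 rad/s.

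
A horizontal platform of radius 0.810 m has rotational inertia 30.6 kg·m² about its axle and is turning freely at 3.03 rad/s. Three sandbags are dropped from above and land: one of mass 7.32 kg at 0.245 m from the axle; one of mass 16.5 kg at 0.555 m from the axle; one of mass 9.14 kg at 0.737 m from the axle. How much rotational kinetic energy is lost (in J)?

energy lost ≈ 35.9 J

No external torque acts about the axle; L_before = L_after.
Added inertia Σmr² = (7.32)(0.245)² + (16.5)(0.555)² + (9.14)(0.737)² = 10.49 kg·m²; I_f = 30.60 + 10.49 = 41.09 kg·m².
ω_f = I_p ω_i / I_f = (30.60)(3.03) / 41.09 = 2.257 rad/s.
KE_i = ½(30.60)(3.030 rad/s)² = 140.5 J; KE_f = ½(41.09)(2.257)² = 104.6 J.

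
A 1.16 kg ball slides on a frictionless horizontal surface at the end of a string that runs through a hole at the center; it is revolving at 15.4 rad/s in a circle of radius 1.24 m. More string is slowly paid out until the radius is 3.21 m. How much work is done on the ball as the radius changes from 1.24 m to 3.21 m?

W ≈ -180 J

The constraining force is radial, so m r² ω about the center is conserved.
ω₂ = ω₁ (r₁/r₂)² = (15.4)(1.24/3.21)² = 2.298 rad/s.
W = ΔKE = ½m(v₂² − v₁²) = -179.9 J.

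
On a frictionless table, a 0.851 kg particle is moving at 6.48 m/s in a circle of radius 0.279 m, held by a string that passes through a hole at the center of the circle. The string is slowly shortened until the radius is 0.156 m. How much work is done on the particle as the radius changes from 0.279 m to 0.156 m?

W ≈ 39.3 J

The only horizontal force on the mass is along the cord (radial), so it exerts no torque about the hole and angular momentum m v r is conserved.
v₂ = v₁ r₁ / r₂ = (6.48)(0.279) / (0.156) = 11.59 m/s.
W = ΔKE = ½m(v₂² − v₁²) = 39.28 J.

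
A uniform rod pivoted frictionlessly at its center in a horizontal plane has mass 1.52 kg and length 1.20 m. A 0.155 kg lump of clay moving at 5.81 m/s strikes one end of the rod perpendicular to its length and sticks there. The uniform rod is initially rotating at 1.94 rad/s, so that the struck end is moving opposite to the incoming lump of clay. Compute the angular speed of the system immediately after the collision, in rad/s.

The axle reaction passes through the pivot and exerts no torque about it; angular momentum about the pivot is conserved through the impact.
I_p = (1/12)(1.52)(1.20)² = 0.1824 kg·m². Taking the sense of the lump of clay's angular momentum as positive, L_{lump} = m v R = (0.155)(5.81)(1.20/2) = 0.5403 kg·m²/s.
L_i = −I_p ω_p + m v R = −(0.1824)(1.94) + 0.5403 = 0.1865 kg·m²/s.
After sticking, I_f = I_p + m R² = 0.1824 + (0.155)(1.20/2)² = 0.2382 kg·m².
ω_f = L_i / I_f = 0.1865 / 0.2382 = 0.7828 rad/s.

|ω_f| ≈ 0.783 rad/s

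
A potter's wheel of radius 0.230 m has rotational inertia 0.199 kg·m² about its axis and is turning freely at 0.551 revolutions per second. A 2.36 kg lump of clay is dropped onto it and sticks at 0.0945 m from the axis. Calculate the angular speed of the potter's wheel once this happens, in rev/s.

The added mass arrives with no angular momentum about the axis, and any external torque about the axis is negligible, so the system's angular momentum is conserved.
Added inertia Σmr² = (2.36)(0.0945)² = 0.02108 kg·m²; I_f = 0.1990 + 0.02108 = 0.2201 kg·m².
ω_f = I_p ω_i / I_f = (0.1990)(0.551) / 0.2201 = 0.4982 rev/s.

ω_f ≈ 0.498 rev/s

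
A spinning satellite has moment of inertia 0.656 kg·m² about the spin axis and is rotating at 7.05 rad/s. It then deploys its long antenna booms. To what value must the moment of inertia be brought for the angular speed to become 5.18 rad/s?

I₂ ≈ 0.893 kg·m²

With no external torque about the axis, L is conserved: I₁ω₁ = I₂ω₂.
I₂ = I₁ω₁ / ω₂ = (0.656)(7.05) / (5.18) = 0.8928 kg·m².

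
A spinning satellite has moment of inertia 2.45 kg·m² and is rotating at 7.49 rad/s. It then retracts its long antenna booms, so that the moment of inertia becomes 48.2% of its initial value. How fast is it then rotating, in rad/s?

Angular momentum about the spin axis is conserved since the torque about it is zero.
I₂ = 0.482 × 2.45 = 1.181 kg·m².
ω₂ = I₁ω₁ / I₂ = (2.450)(7.49 rad/s) / (1.181) = 15.54 rad/s.

ω₂ ≈ 15.5 rad/s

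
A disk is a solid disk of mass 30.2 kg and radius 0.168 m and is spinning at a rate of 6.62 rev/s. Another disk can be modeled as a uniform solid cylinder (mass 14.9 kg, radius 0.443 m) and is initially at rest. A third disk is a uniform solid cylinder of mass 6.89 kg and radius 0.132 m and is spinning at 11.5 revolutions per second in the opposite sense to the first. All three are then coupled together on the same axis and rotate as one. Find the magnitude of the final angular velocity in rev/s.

The coupling torques are internal; angular momentum about the shared axis is conserved.
Moments of inertia: I_A = ½(30.2)(0.168)² = 0.4262 kg·m²; I_B = ½(14.9)(0.443)² = 1.462 kg·m²; I_C = ½(6.89)(0.132)² = 0.06003 kg·m².
Taking A's sense as positive: L = (0.4262)(6.62) − (0.06003)(11.5) = 2.131 kg·m²·rev/s.
Combined I = 0.4262 + 1.462 + 0.06003 = 1.948 kg·m².
ω_f = L / I = 2.131 / 1.948 = 1.094 rev/s.

|ω_f| ≈ 1.09 rev/s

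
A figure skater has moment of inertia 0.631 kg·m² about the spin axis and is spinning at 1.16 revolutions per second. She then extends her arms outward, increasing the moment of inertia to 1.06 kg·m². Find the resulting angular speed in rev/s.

No external torque acts about the spin axis, so angular momentum is conserved.
ω₂ = I₁ω₁ / I₂ = (0.6310)(1.16 rev/s) / (1.060) = 0.6905 rev/s.

ω₂ ≈ 0.691 rev/s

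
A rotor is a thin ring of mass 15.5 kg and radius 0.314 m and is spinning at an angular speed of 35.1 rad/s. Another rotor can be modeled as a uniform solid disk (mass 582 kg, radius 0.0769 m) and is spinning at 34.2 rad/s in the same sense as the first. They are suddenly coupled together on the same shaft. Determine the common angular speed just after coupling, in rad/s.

The coupling torques are internal; angular momentum about the shared axis is conserved.
Moments of inertia: I_A = (15.5)(0.314)² = 1.528 kg·m²; I_B = ½(582)(0.0769)² = 1.721 kg·m².
Taking A's sense as positive: L = (1.528)(35.1) + (1.721)(34.2) = 112.5 kg·m²·rad/s.
Combined I = 1.528 + 1.721 = 3.249 kg·m².
ω_f = L / I = 112.5 / 3.249 = 34.62 rad/s.

|ω_f| ≈ 34.6 rad/s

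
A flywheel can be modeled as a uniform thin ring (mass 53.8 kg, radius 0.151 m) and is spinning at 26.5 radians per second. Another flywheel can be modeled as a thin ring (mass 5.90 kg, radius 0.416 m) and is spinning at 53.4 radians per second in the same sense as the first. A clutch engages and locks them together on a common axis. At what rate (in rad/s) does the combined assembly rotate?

|ω_f| ≈ 38.7 rad/s

The coupling torques are internal; angular momentum about the shared axis is conserved.
Moments of inertia: I_A = (53.8)(0.151)² = 1.227 kg·m²; I_B = (5.90)(0.416)² = 1.021 kg·m².
Taking A's sense as positive: L = (1.227)(26.5) + (1.021)(53.4) = 87.03 kg·m²·rad/s.
Combined I = 1.227 + 1.021 = 2.248 kg·m².
ω_f = L / I = 87.03 / 2.248 = 38.72 rad/s.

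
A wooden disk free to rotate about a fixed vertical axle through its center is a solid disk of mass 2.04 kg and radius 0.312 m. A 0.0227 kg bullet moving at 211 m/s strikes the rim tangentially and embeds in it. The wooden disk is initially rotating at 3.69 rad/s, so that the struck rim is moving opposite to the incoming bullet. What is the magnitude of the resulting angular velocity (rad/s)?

|ω_f| ≈ 11.1 rad/s

The axle reaction passes through the axle and exerts no torque about it; angular momentum about the axle is conserved through the impact.
I_p = ½(2.04)(0.312)² = 0.09929 kg·m². Taking the sense of the bullet's angular momentum as positive, L_{bullet} = m v R = (0.0227)(211)(0.312) = 1.494 kg·m²/s.
L_i = −I_p ω_p + m v R = −(0.09929)(3.69) + 1.494 = 1.128 kg·m²/s.
After sticking, I_f = I_p + m R² = 0.09929 + (0.0227)(0.312)² = 0.1015 kg·m².
ω_f = L_i / I_f = 1.128 / 0.1015 = 11.11 rad/s.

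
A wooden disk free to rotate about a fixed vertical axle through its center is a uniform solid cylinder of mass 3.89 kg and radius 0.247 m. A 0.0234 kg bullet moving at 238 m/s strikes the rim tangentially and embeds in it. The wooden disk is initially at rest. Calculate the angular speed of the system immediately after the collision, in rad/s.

About the axle the impulsive forces during the collision are internal, so angular momentum about that axis is conserved.
I_p = ½(3.89)(0.247)² = 0.1187 kg·m². Taking the sense of the bullet's angular momentum as positive, L_{bullet} = m v R = (0.0234)(238)(0.247) = 1.376 kg·m²/s.
L_i = 0 + 1.376 = 1.376 kg·m²/s.
After sticking, I_f = I_p + m R² = 0.1187 + (0.0234)(0.247)² = 0.1201 kg·m².
ω_f = L_i / I_f = 1.376 / 0.1201 = 11.45 rad/s.

|ω_f| ≈ 11.5 rad/s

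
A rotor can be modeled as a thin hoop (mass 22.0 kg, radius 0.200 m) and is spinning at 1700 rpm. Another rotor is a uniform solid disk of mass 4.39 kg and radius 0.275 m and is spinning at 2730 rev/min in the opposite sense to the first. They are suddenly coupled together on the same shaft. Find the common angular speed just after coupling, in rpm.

|ω_f| ≈ 997 rpm

No external torque acts about the common axis, so total angular momentum is conserved.
Moments of inertia: I_A = (22.0)(0.200)² = 0.8800 kg·m²; I_B = ½(4.39)(0.275)² = 0.1660 kg·m².
Taking A's sense as positive: L = (0.8800)(1700) − (0.1660)(2730) = 1043 kg·m²·rpm.
Combined I = 0.8800 + 0.1660 = 1.046 kg·m².
ω_f = L / I = 1043 / 1.046 = 997.0 rpm.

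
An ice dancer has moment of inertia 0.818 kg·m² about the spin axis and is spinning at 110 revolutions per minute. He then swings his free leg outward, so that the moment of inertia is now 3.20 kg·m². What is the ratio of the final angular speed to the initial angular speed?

Angular momentum about the spin axis is conserved since the torque about it is zero.
ω₂/ω₁ = I₁/I₂ = 0.8180 / 3.200 = 0.2556.

ω₂/ω₁ ≈ 0.256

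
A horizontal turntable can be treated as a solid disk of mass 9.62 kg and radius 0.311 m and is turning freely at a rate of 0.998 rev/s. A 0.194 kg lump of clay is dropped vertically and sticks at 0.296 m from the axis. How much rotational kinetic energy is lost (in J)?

energy lost ≈ 0.322 J

No external torque acts about the axis; L_before = L_after.
I_p = ½(9.62)(0.311)² = 0.4652 kg·m².
Added inertia Σmr² = (0.194)(0.296)² = 0.01700 kg·m²; I_f = 0.4652 + 0.01700 = 0.4822 kg·m².
ω_f = I_p ω_i / I_f = (0.4652)(0.998) / 0.4822 = 0.9628 rev/s.
KE_i = ½(0.4652)(6.271 rad/s)² = 9.147 J; KE_f = ½(0.4822)(6.050)² = 8.824 J.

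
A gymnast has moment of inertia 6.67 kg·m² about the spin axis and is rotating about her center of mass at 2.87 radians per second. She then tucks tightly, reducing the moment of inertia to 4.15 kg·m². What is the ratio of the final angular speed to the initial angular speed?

Angular momentum about the spin axis is conserved since the torque about it is zero.
ω₂/ω₁ = I₁/I₂ = 6.670 / 4.150 = 1.607.

ω₂/ω₁ ≈ 1.61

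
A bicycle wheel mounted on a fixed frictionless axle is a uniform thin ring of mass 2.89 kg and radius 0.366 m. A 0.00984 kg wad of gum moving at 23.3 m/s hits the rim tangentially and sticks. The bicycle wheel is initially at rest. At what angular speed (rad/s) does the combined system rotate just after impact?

|ω_f| ≈ 0.216 rad/s

The axle reaction passes through the axle and exerts no torque about it; angular momentum about the axle is conserved through the impact.
I_p = (2.89)(0.366)² = 0.3871 kg·m². Taking the sense of the wad of gum's angular momentum as positive, L_{wad} = m v R = (0.00984)(23.3)(0.366) = 0.08391 kg·m²/s.
L_i = 0 + 0.08391 = 0.08391 kg·m²/s.
After sticking, I_f = I_p + m R² = 0.3871 + (0.00984)(0.366)² = 0.3885 kg·m².
ω_f = L_i / I_f = 0.08391 / 0.3885 = 0.2160 rad/s.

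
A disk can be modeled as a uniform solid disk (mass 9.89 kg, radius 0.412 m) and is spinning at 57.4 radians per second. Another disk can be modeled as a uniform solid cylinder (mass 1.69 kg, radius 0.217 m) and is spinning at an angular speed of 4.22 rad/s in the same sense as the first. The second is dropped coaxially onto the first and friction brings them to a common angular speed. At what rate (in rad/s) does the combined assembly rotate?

The coupling torques are internal; angular momentum about the shared axis is conserved.
Moments of inertia: I_A = ½(9.89)(0.412)² = 0.8394 kg·m²; I_B = ½(1.69)(0.217)² = 0.03979 kg·m².
Taking A's sense as positive: L = (0.8394)(57.4) + (0.03979)(4.22) = 48.35 kg·m²·rad/s.
Combined I = 0.8394 + 0.03979 = 0.8792 kg·m².
ω_f = L / I = 48.35 / 0.8792 = 54.99 rad/s.

|ω_f| ≈ 55.0 rad/s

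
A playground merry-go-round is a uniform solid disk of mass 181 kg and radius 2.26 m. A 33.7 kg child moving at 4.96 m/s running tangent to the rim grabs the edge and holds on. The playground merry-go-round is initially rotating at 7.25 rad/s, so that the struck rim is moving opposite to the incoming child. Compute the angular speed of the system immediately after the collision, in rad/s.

The axle reaction passes through the axle and exerts no torque about it; angular momentum about the axle is conserved through the impact.
I_p = ½(181)(2.26)² = 462.2 kg·m². Taking the sense of the child's angular momentum as positive, L_{child} = m v R = (33.7)(4.96)(2.26) = 377.8 kg·m²/s.
L_i = −I_p ω_p + m v R = −(462.2)(7.25) + 377.8 = -2973 kg·m²/s.
After sticking, I_f = I_p + m R² = 462.2 + (33.7)(2.26)² = 634.4 kg·m².
ω_f = L_i / I_f = -2973 / 634.4 = -4.687 rad/s.

|ω_f| ≈ 4.69 rad/s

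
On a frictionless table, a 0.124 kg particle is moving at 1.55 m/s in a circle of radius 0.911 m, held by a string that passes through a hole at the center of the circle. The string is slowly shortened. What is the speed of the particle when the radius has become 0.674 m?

The only horizontal force on the mass is along the cord (radial), so it exerts no torque about the hole and angular momentum m v r is conserved.
v₂ = v₁ r₁ / r₂ = (1.55)(0.911) / (0.674) = 2.095 m/s.

v₂ ≈ 2.10 m/s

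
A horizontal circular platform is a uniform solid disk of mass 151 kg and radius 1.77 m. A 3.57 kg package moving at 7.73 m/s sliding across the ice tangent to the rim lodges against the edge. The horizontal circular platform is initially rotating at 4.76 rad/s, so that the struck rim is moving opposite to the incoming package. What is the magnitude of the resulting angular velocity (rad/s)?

|ω_f| ≈ 4.35 rad/s

About the central axle the impulsive forces during the collision are internal, so angular momentum about that axis is conserved.
I_p = ½(151)(1.77)² = 236.5 kg·m². Taking the sense of the package's angular momentum as positive, L_{package} = m v R = (3.57)(7.73)(1.77) = 48.85 kg·m²/s.
L_i = −I_p ω_p + m v R = −(236.5)(4.76) + 48.85 = -1077 kg·m²/s.
After sticking, I_f = I_p + m R² = 236.5 + (3.57)(1.77)² = 247.7 kg·m².
ω_f = L_i / I_f = -1077 / 247.7 = -4.348 rad/s.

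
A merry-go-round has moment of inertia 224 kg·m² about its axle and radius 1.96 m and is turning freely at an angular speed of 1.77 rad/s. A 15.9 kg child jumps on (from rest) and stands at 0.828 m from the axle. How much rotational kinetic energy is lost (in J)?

No external torque acts about the axle; L_before = L_after.
Added inertia Σmr² = (15.9)(0.828)² = 10.90 kg·m²; I_f = 224.0 + 10.90 = 234.9 kg·m².
ω_f = I_p ω_i / I_f = (224.0)(1.77) / 234.9 = 1.688 rad/s.
KE_i = ½(224.0)(1.770 rad/s)² = 350.9 J; KE_f = ½(234.9)(1.688)² = 334.6 J.

energy lost ≈ 16.3 J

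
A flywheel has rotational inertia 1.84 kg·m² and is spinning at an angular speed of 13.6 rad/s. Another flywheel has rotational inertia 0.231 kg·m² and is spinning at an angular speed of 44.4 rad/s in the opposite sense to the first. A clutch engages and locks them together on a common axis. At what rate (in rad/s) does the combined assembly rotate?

The coupling torques are internal; angular momentum about the shared axis is conserved.
Taking A's sense as positive: L = (1.840)(13.6) − (0.2310)(44.4) = 14.77 kg·m²·rad/s.
Combined I = 1.840 + 0.2310 = 2.071 kg·m².
ω_f = L / I = 14.77 / 2.071 = 7.131 rad/s.

|ω_f| ≈ 7.13 rad/s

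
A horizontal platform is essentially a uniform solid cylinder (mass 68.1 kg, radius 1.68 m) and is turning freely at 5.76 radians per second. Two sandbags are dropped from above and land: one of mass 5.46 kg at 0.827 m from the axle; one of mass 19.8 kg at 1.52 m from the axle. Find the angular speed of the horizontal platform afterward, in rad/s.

ω_f ≈ 3.80 rad/s

The added mass arrives with no angular momentum about the axle, and any external torque about the axle is negligible, so the system's angular momentum is conserved.
I_p = ½(68.1)(1.68)² = 96.10 kg·m².
Added inertia Σmr² = (5.46)(0.827)² + (19.8)(1.52)² = 49.48 kg·m²; I_f = 96.10 + 49.48 = 145.6 kg·m².
ω_f = I_p ω_i / I_f = (96.10)(5.76) / 145.6 = 3.802 rad/s.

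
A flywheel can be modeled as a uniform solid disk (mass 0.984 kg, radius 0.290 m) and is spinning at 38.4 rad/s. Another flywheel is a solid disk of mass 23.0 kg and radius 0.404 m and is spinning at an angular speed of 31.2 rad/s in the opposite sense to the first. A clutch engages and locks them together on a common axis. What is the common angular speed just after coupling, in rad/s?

No external torque acts about the common axis, so total angular momentum is conserved.
Moments of inertia: I_A = ½(0.984)(0.290)² = 0.04138 kg·m²; I_B = ½(23.0)(0.404)² = 1.877 kg·m².
Taking A's sense as positive: L = (0.04138)(38.4) − (1.877)(31.2) = -56.97 kg·m²·rad/s.
Combined I = 0.04138 + 1.877 = 1.918 kg·m².
ω_f = L / I = -56.97 / 1.918 = -29.70 rad/s.

|ω_f| ≈ 29.7 rad/s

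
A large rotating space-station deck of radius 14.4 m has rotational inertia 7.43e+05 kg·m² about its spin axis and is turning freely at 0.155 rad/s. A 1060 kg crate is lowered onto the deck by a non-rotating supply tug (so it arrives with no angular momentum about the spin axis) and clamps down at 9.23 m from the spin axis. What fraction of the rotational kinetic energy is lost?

fraction ≈ 0.108

No external torque acts about the spin axis; L_before = L_after.
Added inertia Σmr² = (1060)(9.23)² = 90300 kg·m²; I_f = 7.430e+05 + 90300 = 8.333e+05 kg·m².
ω_f = I_p ω_i / I_f = (7.430e+05)(0.155) / 8.333e+05 = 0.1382 rad/s.
KE_i = ½(7.430e+05)(0.1550 rad/s)² = 8925 J; KE_f = ½(8.333e+05)(0.1382)² = 7958 J.
Fraction lost = 0.1084.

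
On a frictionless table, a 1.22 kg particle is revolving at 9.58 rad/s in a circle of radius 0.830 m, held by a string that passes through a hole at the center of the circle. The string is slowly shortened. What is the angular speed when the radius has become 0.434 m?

ω₂ ≈ 35.0 rad/s

No torque about the axis ⇒ m r₁² ω₁ = m r₂² ω₂.
ω₂ = ω₁ (r₁/r₂)² = (9.58)(0.830/0.434)² = 35.04 rad/s.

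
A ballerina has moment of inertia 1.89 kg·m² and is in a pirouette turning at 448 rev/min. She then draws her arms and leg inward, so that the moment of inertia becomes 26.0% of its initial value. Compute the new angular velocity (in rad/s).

With no external torque about the axis, L is conserved: I₁ω₁ = I₂ω₂.
I₂ = 0.260 × 1.89 = 0.4914 kg·m².
ω₂ = I₁ω₁ / I₂ = (1.890)(448 rpm) / (0.4914) = 1723 rpm = 180.4 rad/s.

ω₂ ≈ 180 rad/s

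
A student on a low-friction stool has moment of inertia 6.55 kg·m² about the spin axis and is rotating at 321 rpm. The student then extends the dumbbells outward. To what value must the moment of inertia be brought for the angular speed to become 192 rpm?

Angular momentum about the spin axis is conserved since the torque about it is zero.
I₂ = I₁ω₁ / ω₂ = (6.55)(321) / (192) = 10.95 kg·m².

I₂ ≈ 11.0 kg·m²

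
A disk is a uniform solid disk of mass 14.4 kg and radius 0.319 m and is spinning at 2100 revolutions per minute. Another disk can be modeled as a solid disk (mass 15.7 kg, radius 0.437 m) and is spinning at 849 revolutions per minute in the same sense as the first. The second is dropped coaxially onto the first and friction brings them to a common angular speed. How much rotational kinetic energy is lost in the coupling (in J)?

No external torque acts about the common axis, so total angular momentum is conserved.
Moments of inertia: I_A = ½(14.4)(0.319)² = 0.7327 kg·m²; I_B = ½(15.7)(0.437)² = 1.499 kg·m².
Taking A's sense as positive: L = (0.7327)(2100) + (1.499)(849) = 2811 kg·m²·rpm.
Combined I = 0.7327 + 1.499 = 2.232 kg·m².
ω_f = L / I = 2811 / 2.232 = 1260 rpm.
KE_i = ½ΣIω² = 23640 J; KE_f = ½(2.232)(131.9)² = 19420 J.

ΔKE lost ≈ 4220 J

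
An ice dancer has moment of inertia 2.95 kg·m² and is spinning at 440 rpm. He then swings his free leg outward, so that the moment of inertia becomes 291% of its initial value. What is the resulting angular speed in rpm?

ω₂ ≈ 151 rpm

Angular momentum about the spin axis is conserved since the torque about it is zero.
I₂ = 2.91 × 2.95 = 8.585 kg·m².
ω₂ = I₁ω₁ / I₂ = (2.950)(440 rpm) / (8.585) = 151.2 rpm.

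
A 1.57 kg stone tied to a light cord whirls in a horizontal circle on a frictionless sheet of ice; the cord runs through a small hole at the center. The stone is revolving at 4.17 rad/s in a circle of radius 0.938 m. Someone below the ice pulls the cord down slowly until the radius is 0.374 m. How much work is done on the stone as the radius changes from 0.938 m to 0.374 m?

W ≈ 63.5 J

No torque about the axis ⇒ m r₁² ω₁ = m r₂² ω₂.
ω₂ = ω₁ (r₁/r₂)² = (4.17)(0.938/0.374)² = 26.23 rad/s.
W = ΔKE = ½m(v₂² − v₁²) = 63.54 J.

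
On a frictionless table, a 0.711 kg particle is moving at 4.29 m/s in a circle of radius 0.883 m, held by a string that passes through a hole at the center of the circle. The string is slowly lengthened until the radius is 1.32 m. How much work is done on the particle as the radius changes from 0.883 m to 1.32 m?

W ≈ -3.61 J

The only horizontal force on the mass is along the cord (radial), so it exerts no torque about the hole and angular momentum m v r is conserved.
v₂ = v₁ r₁ / r₂ = (4.29)(0.883) / (1.32) = 2.870 m/s.
W = ΔKE = ½m(v₂² − v₁²) = -3.615 J.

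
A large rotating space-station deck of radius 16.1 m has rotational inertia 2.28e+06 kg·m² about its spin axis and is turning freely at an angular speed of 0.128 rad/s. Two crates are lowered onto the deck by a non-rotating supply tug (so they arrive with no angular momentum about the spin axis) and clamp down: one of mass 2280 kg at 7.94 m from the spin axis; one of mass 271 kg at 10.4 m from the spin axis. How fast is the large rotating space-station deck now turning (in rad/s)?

No external torque acts about the spin axis; L_before = L_after.
Added inertia Σmr² = (2280)(7.94)² + (271)(10.4)² = 1.731e+05 kg·m²; I_f = 2.280e+06 + 1.731e+05 = 2.453e+06 kg·m².
ω_f = I_p ω_i / I_f = (2.280e+06)(0.128) / 2.453e+06 = 0.1190 rad/s.

ω_f ≈ 0.119 rad/s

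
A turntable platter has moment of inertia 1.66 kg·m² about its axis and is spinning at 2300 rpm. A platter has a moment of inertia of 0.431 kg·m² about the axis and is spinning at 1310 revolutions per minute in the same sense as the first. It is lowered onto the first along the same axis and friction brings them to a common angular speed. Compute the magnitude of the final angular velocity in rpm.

|ω_f| ≈ 2100 rpm

The coupling torques are internal; angular momentum about the shared axis is conserved.
Taking A's sense as positive: L = (1.660)(2300) + (0.4310)(1310) = 4383 kg·m²·rpm.
Combined I = 1.660 + 0.4310 = 2.091 kg·m².
ω_f = L / I = 4383 / 2.091 = 2096 rpm.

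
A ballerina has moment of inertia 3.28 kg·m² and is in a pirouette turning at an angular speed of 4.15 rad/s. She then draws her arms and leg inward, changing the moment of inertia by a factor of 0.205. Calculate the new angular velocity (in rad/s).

ω₂ ≈ 20.2 rad/s

With no external torque about the axis, L is conserved: I₁ω₁ = I₂ω₂.
I₂ = 0.205 × 3.28 = 0.6724 kg·m².
ω₂ = I₁ω₁ / I₂ = (3.280)(4.15 rad/s) / (0.6724) = 20.24 rad/s.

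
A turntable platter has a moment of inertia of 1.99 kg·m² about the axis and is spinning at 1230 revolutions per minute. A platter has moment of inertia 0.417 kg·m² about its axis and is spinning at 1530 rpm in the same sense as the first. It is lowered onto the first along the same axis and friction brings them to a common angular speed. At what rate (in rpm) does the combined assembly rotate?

No external torque acts about the common axis, so total angular momentum is conserved.
Taking A's sense as positive: L = (1.990)(1230) + (0.4170)(1530) = 3086 kg·m²·rpm.
Combined I = 1.990 + 0.4170 = 2.407 kg·m².
ω_f = L / I = 3086 / 2.407 = 1282 rpm.

|ω_f| ≈ 1280 rpm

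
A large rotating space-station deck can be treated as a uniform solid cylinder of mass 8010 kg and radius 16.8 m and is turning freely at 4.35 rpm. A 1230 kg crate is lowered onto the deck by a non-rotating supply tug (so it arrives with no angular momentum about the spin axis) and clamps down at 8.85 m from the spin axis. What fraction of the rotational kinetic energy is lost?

fraction ≈ 0.0785

No external torque acts about the spin axis; L_before = L_after.
I_p = ½(8010)(16.8)² = 1.130e+06 kg·m².
Added inertia Σmr² = (1230)(8.85)² = 96340 kg·m²; I_f = 1.130e+06 + 96340 = 1.227e+06 kg·m².
ω_f = I_p ω_i / I_f = (1.130e+06)(4.35) / 1.227e+06 = 4.008 rpm.
KE_i = ½(1.130e+06)(0.4555 rad/s)² = 1.173e+05 J; KE_f = ½(1.227e+06)(0.4198)² = 1.081e+05 J.
Fraction lost = 0.07853.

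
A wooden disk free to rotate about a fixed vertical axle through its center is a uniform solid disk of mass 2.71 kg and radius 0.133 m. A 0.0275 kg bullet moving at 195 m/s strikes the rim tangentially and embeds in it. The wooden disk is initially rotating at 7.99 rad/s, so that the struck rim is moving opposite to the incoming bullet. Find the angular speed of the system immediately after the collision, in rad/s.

The axle reaction passes through the axle and exerts no torque about it; angular momentum about the axle is conserved through the impact.
I_p = ½(2.71)(0.133)² = 0.02397 kg·m². Taking the sense of the bullet's angular momentum as positive, L_{bullet} = m v R = (0.0275)(195)(0.133) = 0.7132 kg·m²/s.
L_i = −I_p ω_p + m v R = −(0.02397)(7.99) + 0.7132 = 0.5217 kg·m²/s.
After sticking, I_f = I_p + m R² = 0.02397 + (0.0275)(0.133)² = 0.02446 kg·m².
ω_f = L_i / I_f = 0.5217 / 0.02446 = 21.33 rad/s.

|ω_f| ≈ 21.3 rad/s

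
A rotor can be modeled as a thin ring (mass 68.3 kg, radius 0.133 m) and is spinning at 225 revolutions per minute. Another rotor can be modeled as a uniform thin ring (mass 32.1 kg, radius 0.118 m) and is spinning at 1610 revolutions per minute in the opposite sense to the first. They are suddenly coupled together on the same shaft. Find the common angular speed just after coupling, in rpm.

|ω_f| ≈ 271 rpm

The coupling torques are internal; angular momentum about the shared axis is conserved.
Moments of inertia: I_A = (68.3)(0.133)² = 1.208 kg·m²; I_B = (32.1)(0.118)² = 0.4470 kg·m².
Taking A's sense as positive: L = (1.208)(225) − (0.4470)(1610) = -447.8 kg·m²·rpm.
Combined I = 1.208 + 0.4470 = 1.655 kg·m².
ω_f = L / I = -447.8 / 1.655 = -270.5 rpm.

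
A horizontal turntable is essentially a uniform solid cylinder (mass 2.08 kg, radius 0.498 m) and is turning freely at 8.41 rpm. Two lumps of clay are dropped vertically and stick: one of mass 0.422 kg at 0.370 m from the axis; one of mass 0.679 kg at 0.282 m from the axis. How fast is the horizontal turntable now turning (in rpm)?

No external torque acts about the axis; L_before = L_after.
I_p = ½(2.08)(0.498)² = 0.2579 kg·m².
Added inertia Σmr² = (0.422)(0.370)² + (0.679)(0.282)² = 0.1118 kg·m²; I_f = 0.2579 + 0.1118 = 0.3697 kg·m².
ω_f = I_p ω_i / I_f = (0.2579)(8.41) / 0.3697 = 5.867 rpm.

ω_f ≈ 5.87 rpm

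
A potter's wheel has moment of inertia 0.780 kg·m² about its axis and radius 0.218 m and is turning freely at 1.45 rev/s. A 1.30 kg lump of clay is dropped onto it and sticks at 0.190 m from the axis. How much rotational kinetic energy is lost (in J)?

The added mass arrives with no angular momentum about the axis, and any external torque about the axis is negligible, so the system's angular momentum is conserved.
Added inertia Σmr² = (1.30)(0.190)² = 0.04693 kg·m²; I_f = 0.7800 + 0.04693 = 0.8269 kg·m².
ω_f = I_p ω_i / I_f = (0.7800)(1.45) / 0.8269 = 1.368 rev/s.
KE_i = ½(0.7800)(9.111 rad/s)² = 32.37 J; KE_f = ½(0.8269)(8.594)² = 30.53 J.

energy lost ≈ 1.84 J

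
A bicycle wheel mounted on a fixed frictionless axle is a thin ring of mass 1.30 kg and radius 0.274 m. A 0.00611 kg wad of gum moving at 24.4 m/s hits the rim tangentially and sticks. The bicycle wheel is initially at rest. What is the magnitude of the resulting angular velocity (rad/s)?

|ω_f| ≈ 0.417 rad/s

About the axle the impulsive forces during the collision are internal, so angular momentum about that axis is conserved.
I_p = (1.30)(0.274)² = 0.09760 kg·m². Taking the sense of the wad of gum's angular momentum as positive, L_{wad} = m v R = (0.00611)(24.4)(0.274) = 0.04085 kg·m²/s.
L_i = 0 + 0.04085 = 0.04085 kg·m²/s.
After sticking, I_f = I_p + m R² = 0.09760 + (0.00611)(0.274)² = 0.09806 kg·m².
ω_f = L_i / I_f = 0.04085 / 0.09806 = 0.4166 rad/s.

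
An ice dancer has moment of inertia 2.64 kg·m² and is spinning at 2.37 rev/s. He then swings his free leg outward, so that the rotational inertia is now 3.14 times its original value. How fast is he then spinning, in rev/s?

ω₂ ≈ 0.755 rev/s

Angular momentum about the spin axis is conserved since the torque about it is zero.
I₂ = 3.14 × 2.64 = 8.290 kg·m².
ω₂ = I₁ω₁ / I₂ = (2.640)(2.37 rev/s) / (8.290) = 0.7548 rev/s.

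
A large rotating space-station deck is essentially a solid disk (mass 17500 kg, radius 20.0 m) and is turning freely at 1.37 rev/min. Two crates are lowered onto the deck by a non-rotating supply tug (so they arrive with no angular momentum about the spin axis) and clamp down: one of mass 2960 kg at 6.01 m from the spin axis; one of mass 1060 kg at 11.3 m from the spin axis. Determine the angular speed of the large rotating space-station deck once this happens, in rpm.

ω_f ≈ 1.28 rpm

No external torque acts about the spin axis; L_before = L_after.
I_p = ½(17500)(20.0)² = 3.500e+06 kg·m².
Added inertia Σmr² = (2960)(6.01)² + (1060)(11.3)² = 2.423e+05 kg·m²; I_f = 3.500e+06 + 2.423e+05 = 3.742e+06 kg·m².
ω_f = I_p ω_i / I_f = (3.500e+06)(1.37) / 3.742e+06 = 1.281 rpm.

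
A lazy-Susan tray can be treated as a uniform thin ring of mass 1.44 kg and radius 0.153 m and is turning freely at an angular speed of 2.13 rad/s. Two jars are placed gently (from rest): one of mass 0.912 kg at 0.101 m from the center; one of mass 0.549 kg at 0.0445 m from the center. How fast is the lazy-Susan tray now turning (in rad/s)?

ω_f ≈ 1.63 rad/s

The added mass arrives with no angular momentum about the center, and any external torque about the center is negligible, so the system's angular momentum is conserved.
I_p = (1.44)(0.153)² = 0.03371 kg·m².
Added inertia Σmr² = (0.912)(0.101)² + (0.549)(0.0445)² = 0.01039 kg·m²; I_f = 0.03371 + 0.01039 = 0.04410 kg·m².
ω_f = I_p ω_i / I_f = (0.03371)(2.13) / 0.04410 = 1.628 rad/s.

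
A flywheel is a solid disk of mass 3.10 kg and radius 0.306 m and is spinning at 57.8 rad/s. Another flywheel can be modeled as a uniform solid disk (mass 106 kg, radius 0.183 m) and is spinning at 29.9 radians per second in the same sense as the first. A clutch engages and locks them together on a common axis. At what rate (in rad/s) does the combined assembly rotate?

|ω_f| ≈ 32.0 rad/s

No external torque acts about the common axis, so total angular momentum is conserved.
Moments of inertia: I_A = ½(3.10)(0.306)² = 0.1451 kg·m²; I_B = ½(106)(0.183)² = 1.775 kg·m².
Taking A's sense as positive: L = (0.1451)(57.8) + (1.775)(29.9) = 61.46 kg·m²·rad/s.
Combined I = 0.1451 + 1.775 = 1.920 kg·m².
ω_f = L / I = 61.46 / 1.920 = 32.01 rad/s.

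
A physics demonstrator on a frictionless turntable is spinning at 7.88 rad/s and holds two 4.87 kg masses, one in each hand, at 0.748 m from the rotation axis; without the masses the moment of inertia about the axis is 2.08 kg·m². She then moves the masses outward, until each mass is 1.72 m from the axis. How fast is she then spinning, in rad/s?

ω₂ ≈ 1.92 rad/s

Angular momentum about the spin axis is conserved since the torque about it is zero.
I₁ = 2.08 + 2(4.87)(0.748)² = 7.530 kg·m²; I₂ = 2.08 + 2(4.87)(1.72)² = 30.89 kg·m².
ω₂ = I₁ω₁ / I₂ = (7.530)(7.88 rad/s) / (30.89) = 1.920 rad/s.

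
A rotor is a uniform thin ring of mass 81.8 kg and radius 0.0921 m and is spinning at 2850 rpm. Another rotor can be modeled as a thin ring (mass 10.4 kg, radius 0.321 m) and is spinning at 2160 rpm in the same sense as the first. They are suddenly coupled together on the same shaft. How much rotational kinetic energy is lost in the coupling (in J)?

ΔKE lost ≈ 1100 J

The coupling torques are internal; angular momentum about the shared axis is conserved.
Moments of inertia: I_A = (81.8)(0.0921)² = 0.6939 kg·m²; I_B = (10.4)(0.321)² = 1.072 kg·m².
Taking A's sense as positive: L = (0.6939)(2850) + (1.072)(2160) = 4292 kg·m²·rpm.
Combined I = 0.6939 + 1.072 = 1.765 kg·m².
ω_f = L / I = 4292 / 1.765 = 2431 rpm.
KE_i = ½ΣIω² = 58320 J; KE_f = ½(1.765)(254.6)² = 57220 J.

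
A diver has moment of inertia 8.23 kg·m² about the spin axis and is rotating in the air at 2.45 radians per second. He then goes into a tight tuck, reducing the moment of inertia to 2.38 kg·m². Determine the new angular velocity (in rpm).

With no external torque about the axis, L is conserved: I₁ω₁ = I₂ω₂.
ω₂ = I₁ω₁ / I₂ = (8.230)(2.45 rad/s) / (2.380) = 8.472 rad/s = 80.90 rpm.

ω₂ ≈ 80.9 rpm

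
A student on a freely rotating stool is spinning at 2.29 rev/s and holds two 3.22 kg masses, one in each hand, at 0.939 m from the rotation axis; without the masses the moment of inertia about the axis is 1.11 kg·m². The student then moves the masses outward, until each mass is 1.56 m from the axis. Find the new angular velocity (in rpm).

ω₂ ≈ 55.6 rpm

With no external torque about the axis, L is conserved: I₁ω₁ = I₂ω₂.
I₁ = 1.11 + 2(3.22)(0.939)² = 6.788 kg·m²; I₂ = 1.11 + 2(3.22)(1.56)² = 16.78 kg·m².
ω₂ = I₁ω₁ / I₂ = (6.788)(2.29 rev/s) / (16.78) = 0.9263 rev/s = 55.58 rpm.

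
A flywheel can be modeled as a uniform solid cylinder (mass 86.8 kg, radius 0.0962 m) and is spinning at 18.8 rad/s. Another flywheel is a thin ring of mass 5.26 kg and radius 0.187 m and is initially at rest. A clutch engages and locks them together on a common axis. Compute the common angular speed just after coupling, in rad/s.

|ω_f| ≈ 12.9 rad/s

The coupling torques are internal; angular momentum about the shared axis is conserved.
Moments of inertia: I_A = ½(86.8)(0.0962)² = 0.4016 kg·m²; I_B = (5.26)(0.187)² = 0.1839 kg·m².
Taking A's sense as positive: L = (0.4016)(18.8) = 7.551 kg·m²·rad/s.
Combined I = 0.4016 + 0.1839 = 0.5856 kg·m².
ω_f = L / I = 7.551 / 0.5856 = 12.89 rad/s.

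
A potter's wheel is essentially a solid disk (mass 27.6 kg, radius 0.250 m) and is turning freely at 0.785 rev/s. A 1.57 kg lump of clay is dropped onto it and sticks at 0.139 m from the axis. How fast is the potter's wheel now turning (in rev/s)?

ω_f ≈ 0.758 rev/s

The added mass arrives with no angular momentum about the axis, and any external torque about the axis is negligible, so the system's angular momentum is conserved.
I_p = ½(27.6)(0.250)² = 0.8625 kg·m².
Added inertia Σmr² = (1.57)(0.139)² = 0.03033 kg·m²; I_f = 0.8625 + 0.03033 = 0.8928 kg·m².
ω_f = I_p ω_i / I_f = (0.8625)(0.785) / 0.8928 = 0.7583 rev/s.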